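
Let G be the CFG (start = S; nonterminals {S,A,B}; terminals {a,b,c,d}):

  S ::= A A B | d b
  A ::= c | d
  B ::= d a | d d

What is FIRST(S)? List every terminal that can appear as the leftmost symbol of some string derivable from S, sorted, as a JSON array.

FIRST iteration:
iter 1:
  A via A→c: +{c}
  A via A→d: +{d}
  B via B→d a: +{d}
  S via S→A A B: +{c,d}
  FIRST(S)={c,d}  FIRST(A)={c,d}  FIRST(B)={d}
iter 2: done
  FIRST(S)={c,d}  FIRST(A)={c,d}  FIRST(B)={d}

FIRST(S) = ["c", "d"]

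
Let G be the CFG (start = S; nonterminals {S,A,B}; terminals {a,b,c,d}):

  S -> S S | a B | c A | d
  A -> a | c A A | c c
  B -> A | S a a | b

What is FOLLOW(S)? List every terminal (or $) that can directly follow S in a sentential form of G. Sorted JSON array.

FIRST sets, iterate to fixpoint:
round 1:
  A via A→a: +{a}
  A via A→c A A: +{c}
  B via B→A: +{a,c}
  B via B→b: +{b}
  S via S→a B: +{a}
  S via S→c A: +{c}
  S via S→d: +{d}
  FIRST[S]={a,c,d}  FIRST[A]={a,c}  FIRST[B]={a,b,c}
round 2:
  B via B→S a a: +{d}
  FIRST[S]={a,c,d}  FIRST[A]={a,c}  FIRST[B]={a,b,c,d}
round 3: done
  FIRST[S]={a,c,d}  FIRST[A]={a,c}  FIRST[B]={a,b,c,d}

Compute FOLLOW by fixpoint:
seed FOLLOW(S) with $
[1]
  A→c A A: FOLLOW(A) ⊇ FIRST(A) = {a,c}; new: +{a,c}
  B→S a a: FOLLOW(S) ⊇ FIRST(a) = {a}; new: +{a}
  S→S S: FOLLOW(S) ⊇ FIRST(S) = {a,c,d}; new: +{c,d}
  S→a B: FOLLOW(B) ⊇ FOLLOW(S) ⊇ {$,a,c,d}; new: +{$,a,c,d}
  S→c A: FOLLOW(A) ⊇ FOLLOW(S) ⊇ {$,a,c,d}; new: +{$,d}
  FOLLOW[S]={$,a,c,d}  FOLLOW[A]={$,a,c,d}  FOLLOW[B]={$,a,c,d}
[2] done
  FOLLOW[S]={$,a,c,d}  FOLLOW[A]={$,a,c,d}  FOLLOW[B]={$,a,c,d}

FOLLOW(S) = ["$", "a", "c", "d"]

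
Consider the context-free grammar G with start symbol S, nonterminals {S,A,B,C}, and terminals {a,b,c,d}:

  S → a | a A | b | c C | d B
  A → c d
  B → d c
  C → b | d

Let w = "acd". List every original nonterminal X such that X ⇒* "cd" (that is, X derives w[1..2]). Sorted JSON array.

Convert to CNF:
  S -> T0 C | T1 B | T2 A | a | b
  A -> T0 T1
  B -> T1 T0
  C -> b | d
  T0 -> c
  T1 -> d
  T2 -> a

Fill CYK table bottom-up (cells [i..j] with 1 ≤ i ≤ j ≤ 2 only):
  [1..1]={T0}  "c"  orig:{}
  [2..2]={C,T1}  "d"  orig:{C}
  [1..2]={A,S}  "cd"

Original NTs in T[1,2] deriving "cd": ["A", "S"]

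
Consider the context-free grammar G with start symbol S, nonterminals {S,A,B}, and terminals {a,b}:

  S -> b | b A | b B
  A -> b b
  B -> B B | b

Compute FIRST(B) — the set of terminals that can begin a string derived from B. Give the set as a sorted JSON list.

FIRST sets, iterate to fixpoint:
[1]
  A via A→b b: +{b}
  B via B→b: +{b}
  S via S→b: +{b}
  FIRST(S)={b}  FIRST(A)={b}  FIRST(B)={b}
[2] (stable)
  FIRST(S)={b}  FIRST(A)={b}  FIRST(B)={b}

FIRST(B) = ["b"]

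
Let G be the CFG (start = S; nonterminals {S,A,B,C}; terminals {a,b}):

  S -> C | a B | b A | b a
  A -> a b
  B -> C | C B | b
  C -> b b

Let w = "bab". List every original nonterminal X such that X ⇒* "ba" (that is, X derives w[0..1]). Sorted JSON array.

Convert to CNF:
  S -> T0 B | T1 A | T1 T0 | T1 T1
  A -> T0 T1
  B -> C B | T1 T1 | b
  C -> T1 T1
  T0 -> a
  T1 -> b

CYK fill, restricted to cells inside w[0..1]:
  [0..0]={B,T1}  "b"  orig:{B}
  [1..1]={T0}  "a"  orig:{}
  [0..1]={S}  "ba"

Original NTs in T[0,1] deriving "ba": ["S"]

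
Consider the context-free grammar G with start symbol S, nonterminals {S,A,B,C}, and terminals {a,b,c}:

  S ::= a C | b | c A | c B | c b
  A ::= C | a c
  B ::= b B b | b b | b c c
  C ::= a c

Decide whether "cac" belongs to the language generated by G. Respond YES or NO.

Convert to CNF:
  S -> T0 C | T1 A | T1 B | T1 T2 | b
  A -> T0 T1
  B -> T2 T2 | T2 X3 | T2 X4
  C -> T0 T1
  T0 -> a
  T1 -> c
  T2 -> b
  X3 -> B T2
  X4 -> T1 T1

CYK table (by increasing span):
  cell(0,0) c: {T1}  orig:{}
  cell(1,1) a: {T0}  orig:{}
  cell(2,2) c: {T1}  orig:{}
  cell(0,1) ca: ∅
  cell(1,2) ac: {A,C}
  cell(0,2) cac: {S}

S ∈ T[0,2] ⇒ YES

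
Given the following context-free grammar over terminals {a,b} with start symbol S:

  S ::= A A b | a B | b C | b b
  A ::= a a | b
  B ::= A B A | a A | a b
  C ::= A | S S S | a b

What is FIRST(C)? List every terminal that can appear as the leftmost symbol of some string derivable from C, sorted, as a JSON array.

FIRST iteration:
[1]
  A via A→a a: +{a}
  A via A→b: +{b}
  B via B→A B A: +{a,b}
  C via C→A: +{a,b}
  S via S→A A b: +{a,b}
  S: {a,b}  A: {a,b}  B: {a,b}  C: {a,b}
[2] done
  S: {a,b}  A: {a,b}  B: {a,b}  C: {a,b}

FIRST(C) = ["a", "b"]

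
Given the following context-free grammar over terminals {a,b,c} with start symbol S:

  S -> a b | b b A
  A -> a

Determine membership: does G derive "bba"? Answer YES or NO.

Convert to CNF:
  S -> T0 T1 | T1 X2
  A -> a
  T0 -> a
  T1 -> b
  X2 -> T1 A

CYK fill:
  cell(0,0) b: {T1}  orig:{}
  cell(1,1) b: {T1}  orig:{}
  cell(2,2) a: {A,T0}  orig:{A}
  cell(0,1) bb: ∅
  cell(1,2) ba: {X2}  orig:{}
  cell(0,2) bba: {S}

S ∈ T[0,2] ⇒ YES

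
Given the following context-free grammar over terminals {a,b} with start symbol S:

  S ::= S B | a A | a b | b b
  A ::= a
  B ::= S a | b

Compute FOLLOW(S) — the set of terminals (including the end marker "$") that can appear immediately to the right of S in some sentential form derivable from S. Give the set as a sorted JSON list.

Compute FIRST by fixpoint:
pass 1:
  A via A→a: +{a}
  B via B→b: +{b}
  S via S→a A: +{a}
  S via S→b b: +{b}
  FIRST(S)={a,b}  FIRST(A)={a}  FIRST(B)={b}
pass 2:
  B via B→S a: +{a}
  FIRST(S)={a,b}  FIRST(A)={a}  FIRST(B)={a,b}
pass 3: done
  FIRST(S)={a,b}  FIRST(A)={a}  FIRST(B)={a,b}

FOLLOW sets:
initialize: $ ∈ FOLLOW(S)
iter 1:
  B→S a: FOLLOW(S) ⊇ FIRST(a) = {a}; new: +{a}
  S→S B: FOLLOW(S) ⊇ FIRST(B) = {a,b}; new: +{b}
  S→S B: FOLLOW(B) ⊇ FOLLOW(S) ⊇ {$,a,b}; new: +{$,a,b}
  S→a A: FOLLOW(A) ⊇ FOLLOW(S) ⊇ {$,a,b}; new: +{$,a,b}
  FOLLOW[S]={$,a,b}  FOLLOW[A]={$,a,b}  FOLLOW[B]={$,a,b}
iter 2: — fixpoint
  FOLLOW[S]={$,a,b}  FOLLOW[A]={$,a,b}  FOLLOW[B]={$,a,b}

FOLLOW(S) = ["$", "a", "b"]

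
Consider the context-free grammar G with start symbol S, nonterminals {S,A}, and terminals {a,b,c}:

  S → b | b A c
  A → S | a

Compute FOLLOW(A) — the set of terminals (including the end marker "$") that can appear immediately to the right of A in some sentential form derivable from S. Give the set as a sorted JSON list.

Compute FIRST by fixpoint:
[1]
  A via A→a: +{a}
  S via S→b: +{b}
  S: {b}  A: {a}
[2]
  A via A→S: +{b}
  S: {b}  A: {a,b}
[3] (stable)
  S: {b}  A: {a,b}

Compute FOLLOW by fixpoint:
FOLLOW(S) := {$}
pass 1:
  S→b A c: FOLLOW(A) ⊇ FIRST(c) = {c}; new: +{c}
  FOLLOW[S]={$}  FOLLOW[A]={c}
pass 2:
  A→S: FOLLOW(S) ⊇ FOLLOW(A) ⊇ {c}; new: +{c}
  FOLLOW[S]={$,c}  FOLLOW[A]={c}
pass 3: — fixpoint
  FOLLOW[S]={$,c}  FOLLOW[A]={c}

FOLLOW(A) = ["c"]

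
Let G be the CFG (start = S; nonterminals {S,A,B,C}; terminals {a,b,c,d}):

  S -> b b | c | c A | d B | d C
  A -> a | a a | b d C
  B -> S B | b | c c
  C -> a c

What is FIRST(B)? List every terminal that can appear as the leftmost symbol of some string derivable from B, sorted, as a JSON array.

FIRST iteration:
iter 1:
  A via A→a: +{a}
  A via A→b d C: +{b}
  B via B→b: +{b}
  B via B→c c: +{c}
  C via C→a c: +{a}
  S via S→b b: +{b}
  S via S→c: +{c}
  S via S→d B: +{d}
  FIRST[S]={b,c,d}  FIRST[A]={a,b}  FIRST[B]={b,c}  FIRST[C]={a}
iter 2:
  B via B→S B: +{d}
  FIRST[S]={b,c,d}  FIRST[A]={a,b}  FIRST[B]={b,c,d}  FIRST[C]={a}
iter 3: done
  FIRST[S]={b,c,d}  FIRST[A]={a,b}  FIRST[B]={b,c,d}  FIRST[C]={a}

FIRST(B) = ["b", "c", "d"]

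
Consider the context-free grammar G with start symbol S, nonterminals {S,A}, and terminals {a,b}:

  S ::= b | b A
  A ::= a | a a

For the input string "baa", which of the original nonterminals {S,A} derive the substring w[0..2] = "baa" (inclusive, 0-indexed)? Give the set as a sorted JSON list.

CNF form of G:
  S -> T1 A | b
  A -> T0 T0 | a
  T0 -> a
  T1 -> b

Fill CYK table bottom-up (cells [i..j] with 0 ≤ i ≤ j ≤ 2 only):
  [0..0]={S,T1}  "b"  orig:{S}
  [1..1]={A,T0}  "a"  orig:{A}
  [2..2]={A,T0}  "a"  orig:{A}
  [0..1]={S}  "ba"
  [1..2]={A}  "aa"
  [0..2]={S}  "baa"

Original NTs in T[0,2] deriving "baa": ["S"]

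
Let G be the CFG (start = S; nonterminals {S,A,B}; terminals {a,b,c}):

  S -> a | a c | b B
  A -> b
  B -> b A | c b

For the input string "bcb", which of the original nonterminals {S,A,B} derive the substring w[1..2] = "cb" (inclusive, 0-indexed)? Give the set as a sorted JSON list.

CNF form of G:
  S -> T0 B | T2 T1 | a
  A -> b
  B -> T0 A | T1 T0
  T0 -> b
  T1 -> c
  T2 -> a

CYK table (by increasing span) (cells [i..j] with 1 ≤ i ≤ j ≤ 2 only):
  cell(1,1) c: {T1}  orig:{}
  cell(2,2) b: {A,T0}  orig:{A}
  cell(1,2) cb: {B}

Original NTs in T[1,2] deriving "cb": ["B"]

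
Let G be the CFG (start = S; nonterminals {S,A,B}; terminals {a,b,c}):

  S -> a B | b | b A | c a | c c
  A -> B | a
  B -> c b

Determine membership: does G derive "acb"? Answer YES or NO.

Convert to CNF:
  S -> T0 T0 | T0 T2 | T1 A | T2 B | b
  A -> T0 T1 | a
  B -> T0 T1
  T0 -> c
  T1 -> b
  T2 -> a

Fill CYK table bottom-up:
  [0..0]={A,T2}  "a"  orig:{A}
  [1..1]={T0}  "c"  orig:{}
  [2..2]={S,T1}  "b"  orig:{S}
  [0..1]=∅  "ac"
  [1..2]={A,B}  "cb"
  [0..2]={S}  "acb"

S ∈ T[0,2] ⇒ YES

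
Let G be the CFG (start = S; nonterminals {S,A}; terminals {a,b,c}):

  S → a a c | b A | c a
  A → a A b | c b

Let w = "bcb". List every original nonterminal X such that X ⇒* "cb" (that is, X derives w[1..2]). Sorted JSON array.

CNF form of G:
  S -> T0 X4 | T1 A | T2 T0
  A -> T0 X3 | T2 T1
  T0 -> a
  T1 -> b
  T2 -> c
  X3 -> A T1
  X4 -> T0 T2

CYK table (by increasing span) (cells [i..j] with 1 ≤ i ≤ j ≤ 2 only):
  cell(1,1) c: {T2}  orig:{}
  cell(2,2) b: {T1}  orig:{}
  cell(1,2) cb: {A}

Original NTs in T[1,2] deriving "cb": ["A"]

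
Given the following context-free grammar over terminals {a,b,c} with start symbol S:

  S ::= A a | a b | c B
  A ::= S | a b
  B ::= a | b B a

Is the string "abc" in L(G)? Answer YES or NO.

CNF form of G:
  S -> A T0 | T0 T1 | T2 B
  A -> A T0 | T0 T1 | T2 B
  B -> T1 X3 | a
  T0 -> a
  T1 -> b
  T2 -> c
  X3 -> B T0

CYK table (by increasing span):
  [0..0]={B,T0}  "a"  orig:{B}
  [1..1]={T1}  "b"  orig:{}
  [2..2]={T2}  "c"  orig:{}
  [0..1]={A,S}  "ab"
  [1..2]=∅  "bc"
  [0..2]=∅  "abc"

S ∉ T[0,2] ⇒ NO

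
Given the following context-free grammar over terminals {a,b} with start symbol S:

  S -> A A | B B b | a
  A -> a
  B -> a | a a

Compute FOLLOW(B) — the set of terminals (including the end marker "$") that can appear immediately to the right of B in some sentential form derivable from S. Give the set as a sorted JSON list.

Compute FIRST by fixpoint:
iter 1:
  A via A→a: +{a}
  B via B→a: +{a}
  S via S→A A: +{a}
  S: {a}  A: {a}  B: {a}
iter 2: — fixpoint
  S: {a}  A: {a}  B: {a}

Compute FOLLOW by fixpoint:
seed FOLLOW(S) with $
iter 1:
  S→A A: FOLLOW(A) ⊇ FIRST(A) = {a}; new: +{a}
  S→A A: FOLLOW(A) ⊇ FOLLOW(S) ⊇ {$}; new: +{$}
  S→B B b: FOLLOW(B) ⊇ FIRST(B) = {a}; new: +{a}
  S→B B b: FOLLOW(B) ⊇ FIRST(b) = {b}; new: +{b}
  S: {$}  A: {$,a}  B: {a,b}
iter 2: (stable)
  S: {$}  A: {$,a}  B: {a,b}

FOLLOW(B) = ["a", "b"]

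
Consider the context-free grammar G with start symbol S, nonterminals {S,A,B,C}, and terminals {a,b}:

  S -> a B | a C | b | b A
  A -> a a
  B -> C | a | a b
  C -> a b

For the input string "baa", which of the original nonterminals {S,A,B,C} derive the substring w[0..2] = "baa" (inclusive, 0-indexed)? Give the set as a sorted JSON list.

Convert to CNF:
  S -> T0 B | T0 C | T1 A | b
  A -> T0 T0
  B -> T0 T1 | a
  C -> T0 T1
  T0 -> a
  T1 -> b

Fill CYK table bottom-up (cells [i..j] with 0 ≤ i ≤ j ≤ 2 only):
  [0..0]={S,T1}  "b"  orig:{S}
  [1..1]={B,T0}  "a"  orig:{B}
  [2..2]={B,T0}  "a"  orig:{B}
  [0..1]=∅  "ba"
  [1..2]={A,S}  "aa"
  [0..2]={S}  "baa"

Original NTs in T[0,2] deriving "baa": ["S"]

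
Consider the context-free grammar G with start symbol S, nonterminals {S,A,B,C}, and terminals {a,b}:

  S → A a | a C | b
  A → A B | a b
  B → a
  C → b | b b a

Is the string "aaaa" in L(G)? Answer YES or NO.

Convert to CNF:
  S -> A T0 | T0 C | b
  A -> A B | T0 T1
  B -> a
  C -> T1 X2 | b
  T0 -> a
  T1 -> b
  X2 -> T1 T0

CYK table (by increasing span):
  cell(0,0) a: {B,T0}  orig:{B}
  cell(1,1) a: {B,T0}  orig:{B}
  cell(2,2) a: {B,T0}  orig:{B}
  cell(3,3) a: {B,T0}  orig:{B}
  cell(0,1) aa: ∅
  cell(1,2) aa: ∅
  cell(2,3) aa: ∅
  cell(0,2) aaa: ∅
  cell(1,3) aaa: ∅
  cell(0,3) aaaa: ∅

S ∉ T[0,3] ⇒ NO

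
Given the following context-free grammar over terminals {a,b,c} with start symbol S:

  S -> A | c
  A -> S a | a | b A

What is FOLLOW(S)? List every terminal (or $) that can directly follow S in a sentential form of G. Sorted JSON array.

FIRST sets, iterate to fixpoint:
iter 1:
  A via A→a: +{a}
  A via A→b A: +{b}
  S via S→A: +{a,b}
  S via S→c: +{c}
  S: {a,b,c}  A: {a,b}
iter 2:
  A via A→S a: +{c}
  S: {a,b,c}  A: {a,b,c}
iter 3: — fixpoint
  S: {a,b,c}  A: {a,b,c}

FOLLOW iteration:
seed FOLLOW(S) with $
pass 1:
  A→S a: FOLLOW(S) ⊇ FIRST(a) = {a}; new: +{a}
  S→A: FOLLOW(A) ⊇ FOLLOW(S) ⊇ {$,a}; new: +{$,a}
  FOLLOW(S)={$,a}  FOLLOW(A)={$,a}
pass 2: (no change)
  FOLLOW(S)={$,a}  FOLLOW(A)={$,a}

FOLLOW(S) = ["$", "a"]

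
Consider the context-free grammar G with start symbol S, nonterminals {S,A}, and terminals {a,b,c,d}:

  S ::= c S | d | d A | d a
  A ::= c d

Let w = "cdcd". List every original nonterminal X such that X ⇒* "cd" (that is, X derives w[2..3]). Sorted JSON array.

Convert to CNF:
  S -> T0 S | T1 A | T1 T2 | d
  A -> T0 T1
  T0 -> c
  T1 -> d
  T2 -> a

Fill CYK table bottom-up — only the sub-triangle for w[2..3]:
  cell(2,2) c: {T0}  orig:{}
  cell(3,3) d: {S,T1}  orig:{S}
  cell(2,3) cd: {A,S}

Original NTs in T[2,3] deriving "cd": ["A", "S"]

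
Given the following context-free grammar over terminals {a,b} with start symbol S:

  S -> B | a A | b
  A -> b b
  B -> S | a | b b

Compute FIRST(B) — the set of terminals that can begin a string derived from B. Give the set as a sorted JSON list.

FIRST sets, iterate to fixpoint:
[1]
  A via A→b b: +{b}
  B via B→a: +{a}
  B via B→b b: +{b}
  S via S→B: +{a,b}
  S: {a,b}  A: {b}  B: {a,b}
[2] — fixpoint
  S: {a,b}  A: {b}  B: {a,b}

FIRST(B) = ["a", "b"]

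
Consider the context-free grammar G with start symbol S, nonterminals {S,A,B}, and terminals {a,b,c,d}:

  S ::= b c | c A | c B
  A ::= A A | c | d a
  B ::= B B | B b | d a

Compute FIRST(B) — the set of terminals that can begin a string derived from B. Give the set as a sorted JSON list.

FIRST iteration:
pass 1:
  A via A→c: +{c}
  A via A→d a: +{d}
  B via B→d a: +{d}
  S via S→b c: +{b}
  S via S→c A: +{c}
  FIRST[S]={b,c}  FIRST[A]={c,d}  FIRST[B]={d}
pass 2: (no change)
  FIRST[S]={b,c}  FIRST[A]={c,d}  FIRST[B]={d}

FIRST(B) = ["d"]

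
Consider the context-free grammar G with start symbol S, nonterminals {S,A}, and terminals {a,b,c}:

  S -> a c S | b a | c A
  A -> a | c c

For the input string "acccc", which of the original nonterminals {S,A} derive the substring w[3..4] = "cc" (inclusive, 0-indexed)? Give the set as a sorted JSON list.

CNF form of G:
  S -> T0 A | T1 X3 | T2 T1
  A -> T0 T0 | a
  T0 -> c
  T1 -> a
  T2 -> b
  X3 -> T0 S

Fill CYK table bottom-up, restricted to cells inside w[3..4]:
  T[3,3] 'c' = {T0}  orig:{}
  T[4,4] 'c' = {T0}  orig:{}
  T[3,4] 'cc' = {A}

Original NTs in T[3,4] deriving "cc": ["A"]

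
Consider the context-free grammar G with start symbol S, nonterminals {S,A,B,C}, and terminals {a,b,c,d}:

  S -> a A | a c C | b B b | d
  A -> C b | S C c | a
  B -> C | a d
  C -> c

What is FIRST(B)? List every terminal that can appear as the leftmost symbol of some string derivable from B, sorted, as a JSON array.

FIRST sets, iterate to fixpoint:
pass 1:
  A via A→a: +{a}
  B via B→a d: +{a}
  C via C→c: +{c}
  S via S→a A: +{a}
  S via S→b B b: +{b}
  S via S→d: +{d}
  S: {a,b,d}  A: {a}  B: {a}  C: {c}
pass 2:
  A via A→C b: +{c}
  A via A→S C c: +{b,d}
  B via B→C: +{c}
  S: {a,b,d}  A: {a,b,c,d}  B: {a,c}  C: {c}
pass 3: (stable)
  S: {a,b,d}  A: {a,b,c,d}  B: {a,c}  C: {c}

FIRST(B) = ["a", "c"]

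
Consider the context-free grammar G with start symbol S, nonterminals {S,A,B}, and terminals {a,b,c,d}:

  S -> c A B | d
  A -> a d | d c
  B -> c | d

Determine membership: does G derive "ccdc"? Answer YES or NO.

Convert to CNF:
  S -> T2 X3 | d
  A -> T0 T1 | T1 T2
  B -> c | d
  T0 -> a
  T1 -> d
  T2 -> c
  X3 -> A B

Fill CYK table bottom-up:
  [0..0]={B,T2}  "c"  orig:{B}
  [1..1]={B,T2}  "c"  orig:{B}
  [2..2]={B,S,T1}  "d"  orig:{B,S}
  [3..3]={B,T2}  "c"  orig:{B}
  [0..1]=∅  "cc"
  [1..2]=∅  "cd"
  [2..3]={A}  "dc"
  [0..2]=∅  "ccd"
  [1..3]=∅  "cdc"
  [0..3]=∅  "ccdc"

S ∉ T[0,3] ⇒ NO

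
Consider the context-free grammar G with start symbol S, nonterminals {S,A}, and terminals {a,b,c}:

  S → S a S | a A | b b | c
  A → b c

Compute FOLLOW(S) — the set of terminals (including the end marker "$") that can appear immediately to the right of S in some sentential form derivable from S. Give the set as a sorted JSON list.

FIRST sets, iterate to fixpoint:
[1]
  A via A→b c: +{b}
  S via S→a A: +{a}
  S via S→b b: +{b}
  S via S→c: +{c}
  FIRST(S)={a,b,c}  FIRST(A)={b}
[2] — fixpoint
  FIRST(S)={a,b,c}  FIRST(A)={b}

FOLLOW sets:
FOLLOW(S) := {$}
iter 1:
  S→S a S: FOLLOW(S) ⊇ FIRST(a) = {a}; new: +{a}
  S→a A: FOLLOW(A) ⊇ FOLLOW(S) ⊇ {$,a}; new: +{$,a}
  FOLLOW(S)={$,a}  FOLLOW(A)={$,a}
iter 2: — fixpoint
  FOLLOW(S)={$,a}  FOLLOW(A)={$,a}

FOLLOW(S) = ["$", "a"]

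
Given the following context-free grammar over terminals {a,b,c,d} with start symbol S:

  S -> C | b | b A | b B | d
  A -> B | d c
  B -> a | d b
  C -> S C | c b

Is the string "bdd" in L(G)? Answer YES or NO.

Convert to CNF:
  S -> S C | T1 A | T1 B | T2 T1 | b | d
  A -> T0 T1 | T0 T2 | a
  B -> T0 T1 | a
  C -> S C | T2 T1
  T0 -> d
  T1 -> b
  T2 -> c

CYK table (by increasing span):
  T[0,0] 'b' = {S,T1}  orig:{S}
  T[1,1] 'd' = {S,T0}  orig:{S}
  T[2,2] 'd' = {S,T0}  orig:{S}
  T[0,1] 'bd' = ∅
  T[1,2] 'dd' = ∅
  T[0,2] 'bdd' = ∅

S ∉ T[0,2] ⇒ NO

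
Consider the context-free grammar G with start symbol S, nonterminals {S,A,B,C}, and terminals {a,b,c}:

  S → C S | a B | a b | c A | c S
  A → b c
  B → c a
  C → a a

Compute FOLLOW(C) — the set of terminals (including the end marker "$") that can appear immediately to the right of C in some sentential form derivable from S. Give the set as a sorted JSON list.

FIRST iteration:
iter 1:
  A via A→b c: +{b}
  B via B→c a: +{c}
  C via C→a a: +{a}
  S via S→C S: +{a}
  S via S→c A: +{c}
  FIRST(S)={a,c}  FIRST(A)={b}  FIRST(B)={c}  FIRST(C)={a}
iter 2: — fixpoint
  FIRST(S)={a,c}  FIRST(A)={b}  FIRST(B)={c}  FIRST(C)={a}

FOLLOW sets:
FOLLOW(S) := {$}
[1]
  S→C S: FOLLOW(C) ⊇ FIRST(S) = {a,c}; new: +{a,c}
  S→a B: FOLLOW(B) ⊇ FOLLOW(S) ⊇ {$}; new: +{$}
  S→c A: FOLLOW(A) ⊇ FOLLOW(S) ⊇ {$}; new: +{$}
  FOLLOW(S)={$}  FOLLOW(A)={$}  FOLLOW(B)={$}  FOLLOW(C)={a,c}
[2] (stable)
  FOLLOW(S)={$}  FOLLOW(A)={$}  FOLLOW(B)={$}  FOLLOW(C)={a,c}

FOLLOW(C) = ["a", "c"]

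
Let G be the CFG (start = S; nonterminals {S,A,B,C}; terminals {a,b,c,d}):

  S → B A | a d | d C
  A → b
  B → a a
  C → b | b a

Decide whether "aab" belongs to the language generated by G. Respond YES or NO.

Convert to CNF:
  S -> B A | T0 T2 | T2 C
  A -> b
  B -> T0 T0
  C -> T1 T0 | b
  T0 -> a
  T1 -> b
  T2 -> d

Fill CYK table bottom-up:
  [0..0]={T0}  "a"  orig:{}
  [1..1]={T0}  "a"  orig:{}
  [2..2]={A,C,T1}  "b"  orig:{A,C}
  [0..1]={B}  "aa"
  [1..2]=∅  "ab"
  [0..2]={S}  "aab"

S ∈ T[0,2] ⇒ YES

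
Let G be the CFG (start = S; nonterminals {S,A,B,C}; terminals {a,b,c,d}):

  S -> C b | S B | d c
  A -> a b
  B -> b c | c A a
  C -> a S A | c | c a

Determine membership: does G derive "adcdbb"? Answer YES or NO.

Convert to CNF:
  S -> C T1 | S B | T3 T2
  A -> T0 T1
  B -> T1 T2 | T2 X4
  C -> T0 X5 | T2 T0 | c
  T0 -> a
  T1 -> b
  T2 -> c
  T3 -> d
  X4 -> A T0
  X5 -> S A

CYK fill:
  T[0,0] 'a' = {T0}  orig:{}
  T[1,1] 'd' = {T3}  orig:{}
  T[2,2] 'c' = {C,T2}  orig:{C}
  T[3,3] 'd' = {T3}  orig:{}
  T[4,4] 'b' = {T1}  orig:{}
  T[5,5] 'b' = {T1}  orig:{}
  T[0,1] 'ad' = ∅
  T[1,2] 'dc' = {S}
  T[2,3] 'cd' = ∅
  T[3,4] 'db' = ∅
  T[4,5] 'bb' = ∅
  T[0,2] 'adc' = ∅
  T[1,3] 'dcd' = ∅
  T[2,4] 'cdb' = ∅
  T[3,5] 'dbb' = ∅
  T[0,3] 'adcd' = ∅
  T[1,4] 'dcdb' = ∅
  T[2,5] 'cdbb' = ∅
  T[0,4] 'adcdb' = ∅
  T[1,5] 'dcdbb' = ∅
  T[0,5] 'adcdbb' = ∅

S ∉ T[0,5] ⇒ NO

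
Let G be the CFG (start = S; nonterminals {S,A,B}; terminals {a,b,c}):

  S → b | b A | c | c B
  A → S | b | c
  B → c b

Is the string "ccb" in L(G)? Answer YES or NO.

Convert to CNF:
  S -> T0 A | T1 B | b | c
  A -> T0 A | T1 B | b | c
  B -> T1 T0
  T0 -> b
  T1 -> c

Fill CYK table bottom-up:
  T[0,0] 'c' = {A,S,T1}  orig:{A,S}
  T[1,1] 'c' = {A,S,T1}  orig:{A,S}
  T[2,2] 'b' = {A,S,T0}  orig:{A,S}
  T[0,1] 'cc' = ∅
  T[1,2] 'cb' = {B}
  T[0,2] 'ccb' = {A,S}

S ∈ T[0,2] ⇒ YES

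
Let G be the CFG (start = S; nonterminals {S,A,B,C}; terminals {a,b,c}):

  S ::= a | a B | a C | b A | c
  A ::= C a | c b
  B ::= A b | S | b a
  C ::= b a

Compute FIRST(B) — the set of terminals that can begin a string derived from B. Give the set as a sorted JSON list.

FIRST iteration:
iter 1:
  A via A→c b: +{c}
  B via B→A b: +{c}
  B via B→b a: +{b}
  C via C→b a: +{b}
  S via S→a: +{a}
  S via S→b A: +{b}
  S via S→c: +{c}
  FIRST(S)={a,b,c}  FIRST(A)={c}  FIRST(B)={b,c}  FIRST(C)={b}
iter 2:
  A via A→C a: +{b}
  B via B→S: +{a}
  FIRST(S)={a,b,c}  FIRST(A)={b,c}  FIRST(B)={a,b,c}  FIRST(C)={b}
iter 3: (stable)
  FIRST(S)={a,b,c}  FIRST(A)={b,c}  FIRST(B)={a,b,c}  FIRST(C)={b}

FIRST(B) = ["a", "b", "c"]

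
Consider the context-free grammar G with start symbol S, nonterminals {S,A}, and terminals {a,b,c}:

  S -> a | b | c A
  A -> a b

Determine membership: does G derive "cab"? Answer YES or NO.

CNF form of G:
  S -> T2 A | a | b
  A -> T0 T1
  T0 -> a
  T1 -> b
  T2 -> c

Fill CYK table bottom-up:
  [0..0]={T2}  "c"  orig:{}
  [1..1]={S,T0}  "a"  orig:{S}
  [2..2]={S,T1}  "b"  orig:{S}
  [0..1]=∅  "ca"
  [1..2]={A}  "ab"
  [0..2]={S}  "cab"

S ∈ T[0,2] ⇒ YES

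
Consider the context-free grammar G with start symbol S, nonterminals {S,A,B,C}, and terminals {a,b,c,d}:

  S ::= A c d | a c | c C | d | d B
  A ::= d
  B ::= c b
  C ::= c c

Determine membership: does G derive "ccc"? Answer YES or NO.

CNF form of G:
  S -> A X4 | T0 C | T2 B | T3 T0 | d
  A -> d
  B -> T0 T1
  C -> T0 T0
  T0 -> c
  T1 -> b
  T2 -> d
  T3 -> a
  X4 -> T0 T2

CYK table (by increasing span):
  T[0,0] 'c' = {T0}  orig:{}
  T[1,1] 'c' = {T0}  orig:{}
  T[2,2] 'c' = {T0}  orig:{}
  T[0,1] 'cc' = {C}
  T[1,2] 'cc' = {C}
  T[0,2] 'ccc' = {S}

S ∈ T[0,2] ⇒ YES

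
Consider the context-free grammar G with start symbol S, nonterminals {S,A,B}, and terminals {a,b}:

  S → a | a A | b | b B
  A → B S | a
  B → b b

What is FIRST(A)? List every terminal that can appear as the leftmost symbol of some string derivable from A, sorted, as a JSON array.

FIRST iteration:
pass 1:
  A via A→a: +{a}
  B via B→b b: +{b}
  S via S→a: +{a}
  S via S→b: +{b}
  S: {a,b}  A: {a}  B: {b}
pass 2:
  A via A→B S: +{b}
  S: {a,b}  A: {a,b}  B: {b}
pass 3: — fixpoint
  S: {a,b}  A: {a,b}  B: {b}

FIRST(A) = ["a", "b"]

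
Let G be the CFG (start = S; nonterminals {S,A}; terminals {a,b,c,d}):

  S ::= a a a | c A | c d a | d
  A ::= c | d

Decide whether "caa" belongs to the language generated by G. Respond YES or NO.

CNF form of G:
  S -> T0 X3 | T1 A | T1 X4 | d
  A -> c | d
  T0 -> a
  T1 -> c
  T2 -> d
  X3 -> T0 T0
  X4 -> T2 T0

CYK table (by increasing span):
  cell(0,0) c: {A,T1}  orig:{A}
  cell(1,1) a: {T0}  orig:{}
  cell(2,2) a: {T0}  orig:{}
  cell(0,1) ca: ∅
  cell(1,2) aa: {X3}  orig:{}
  cell(0,2) caa: ∅

S ∉ T[0,2] ⇒ NO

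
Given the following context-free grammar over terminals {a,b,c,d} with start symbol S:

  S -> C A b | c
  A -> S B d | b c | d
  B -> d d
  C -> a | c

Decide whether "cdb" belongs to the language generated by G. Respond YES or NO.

Convert to CNF:
  S -> C X4 | c
  A -> S X3 | T1 T2 | d
  B -> T0 T0
  C -> a | c
  T0 -> d
  T1 -> b
  T2 -> c
  X3 -> B T0
  X4 -> A T1

CYK table (by increasing span):
  T[0,0] 'c' = {C,S,T2}  orig:{C,S}
  T[1,1] 'd' = {A,T0}  orig:{A}
  T[2,2] 'b' = {T1}  orig:{}
  T[0,1] 'cd' = ∅
  T[1,2] 'db' = {X4}  orig:{}
  T[0,2] 'cdb' = {S}

S ∈ T[0,2] ⇒ YES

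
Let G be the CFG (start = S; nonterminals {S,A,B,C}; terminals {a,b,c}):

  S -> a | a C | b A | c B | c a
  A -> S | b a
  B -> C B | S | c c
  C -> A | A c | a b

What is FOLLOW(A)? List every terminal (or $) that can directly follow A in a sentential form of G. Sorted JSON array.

FIRST iteration:
pass 1:
  A via A→b a: +{b}
  B via B→c c: +{c}
  C via C→A: +{b}
  C via C→a b: +{a}
  S via S→a: +{a}
  S via S→b A: +{b}
  S via S→c B: +{c}
  FIRST[S]={a,b,c}  FIRST[A]={b}  FIRST[B]={c}  FIRST[C]={a,b}
pass 2:
  A via A→S: +{a,c}
  B via B→C B: +{a,b}
  C via C→A: +{c}
  FIRST[S]={a,b,c}  FIRST[A]={a,b,c}  FIRST[B]={a,b,c}  FIRST[C]={a,b,c}
pass 3: — fixpoint
  FIRST[S]={a,b,c}  FIRST[A]={a,b,c}  FIRST[B]={a,b,c}  FIRST[C]={a,b,c}

FOLLOW sets:
FOLLOW(S) := {$}
iter 1:
  B→C B: FOLLOW(C) ⊇ FIRST(B) = {a,b,c}; new: +{a,b,c}
  C→A: FOLLOW(A) ⊇ FOLLOW(C) ⊇ {a,b,c}; new: +{a,b,c}
  S→a C: FOLLOW(C) ⊇ FOLLOW(S) ⊇ {$}; new: +{$}
  S→b A: FOLLOW(A) ⊇ FOLLOW(S) ⊇ {$}; new: +{$}
  S→c B: FOLLOW(B) ⊇ FOLLOW(S) ⊇ {$}; new: +{$}
  FOLLOW(S)={$}  FOLLOW(A)={$,a,b,c}  FOLLOW(B)={$}  FOLLOW(C)={$,a,b,c}
iter 2:
  A→S: FOLLOW(S) ⊇ FOLLOW(A) ⊇ {$,a,b,c}; new: +{a,b,c}
  S→c B: FOLLOW(B) ⊇ FOLLOW(S) ⊇ {$,a,b,c}; new: +{a,b,c}
  FOLLOW(S)={$,a,b,c}  FOLLOW(A)={$,a,b,c}  FOLLOW(B)={$,a,b,c}  FOLLOW(C)={$,a,b,c}
iter 3: done
  FOLLOW(S)={$,a,b,c}  FOLLOW(A)={$,a,b,c}  FOLLOW(B)={$,a,b,c}  FOLLOW(C)={$,a,b,c}

FOLLOW(A) = ["$", "a", "b", "c"]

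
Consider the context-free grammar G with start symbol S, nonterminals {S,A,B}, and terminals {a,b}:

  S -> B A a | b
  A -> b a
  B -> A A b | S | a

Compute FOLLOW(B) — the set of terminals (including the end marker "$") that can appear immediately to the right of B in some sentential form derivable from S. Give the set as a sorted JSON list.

FIRST iteration:
[1]
  A via A→b a: +{b}
  B via B→A A b: +{b}
  B via B→a: +{a}
  S via S→B A a: +{a,b}
  FIRST[S]={a,b}  FIRST[A]={b}  FIRST[B]={a,b}
[2] (stable)
  FIRST[S]={a,b}  FIRST[A]={b}  FIRST[B]={a,b}

Compute FOLLOW by fixpoint:
initialize: $ ∈ FOLLOW(S)
iter 1:
  B→A A b: FOLLOW(A) ⊇ FIRST(A) = {b}; new: +{b}
  S→B A a: FOLLOW(B) ⊇ FIRST(A) = {b}; new: +{b}
  S→B A a: FOLLOW(A) ⊇ FIRST(a) = {a}; new: +{a}
  FOLLOW[S]={$}  FOLLOW[A]={a,b}  FOLLOW[B]={b}
iter 2:
  B→S: FOLLOW(S) ⊇ FOLLOW(B) ⊇ {b}; new: +{b}
  FOLLOW[S]={$,b}  FOLLOW[A]={a,b}  FOLLOW[B]={b}
iter 3: — fixpoint
  FOLLOW[S]={$,b}  FOLLOW[A]={a,b}  FOLLOW[B]={b}

FOLLOW(B) = ["b"]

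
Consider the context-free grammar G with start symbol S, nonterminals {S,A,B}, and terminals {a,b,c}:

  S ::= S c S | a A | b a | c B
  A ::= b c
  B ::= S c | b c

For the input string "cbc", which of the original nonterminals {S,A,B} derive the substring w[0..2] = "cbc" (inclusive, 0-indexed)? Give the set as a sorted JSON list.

Convert to CNF:
  S -> S X3 | T0 T2 | T1 B | T2 A
  A -> T0 T1
  B -> S T1 | T0 T1
  T0 -> b
  T1 -> c
  T2 -> a
  X3 -> T1 S

CYK fill (cells [i..j] with 0 ≤ i ≤ j ≤ 2 only):
  cell(0,0) c: {T1}  orig:{}
  cell(1,1) b: {T0}  orig:{}
  cell(2,2) c: {T1}  orig:{}
  cell(0,1) cb: ∅
  cell(1,2) bc: {A,B}
  cell(0,2) cbc: {S}

Original NTs in T[0,2] deriving "cbc": ["S"]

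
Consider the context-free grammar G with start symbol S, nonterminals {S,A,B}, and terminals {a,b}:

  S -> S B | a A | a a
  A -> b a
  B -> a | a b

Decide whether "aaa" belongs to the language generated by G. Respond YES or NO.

CNF form of G:
  S -> S B | T1 A | T1 T1
  A -> T0 T1
  B -> T1 T0 | a
  T0 -> b
  T1 -> a

Fill CYK table bottom-up:
  cell(0,0) a: {B,T1}  orig:{B}
  cell(1,1) a: {B,T1}  orig:{B}
  cell(2,2) a: {B,T1}  orig:{B}
  cell(0,1) aa: {S}
  cell(1,2) aa: {S}
  cell(0,2) aaa: {S}

S ∈ T[0,2] ⇒ YES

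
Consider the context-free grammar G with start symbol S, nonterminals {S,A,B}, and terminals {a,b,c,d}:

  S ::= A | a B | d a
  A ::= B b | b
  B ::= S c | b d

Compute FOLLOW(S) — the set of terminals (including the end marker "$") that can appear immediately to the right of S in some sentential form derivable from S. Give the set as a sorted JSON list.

Compute FIRST by fixpoint:
pass 1:
  A via A→b: +{b}
  B via B→b d: +{b}
  S via S→A: +{b}
  S via S→a B: +{a}
  S via S→d a: +{d}
  FIRST(S)={a,b,d}  FIRST(A)={b}  FIRST(B)={b}
pass 2:
  B via B→S c: +{a,d}
  FIRST(S)={a,b,d}  FIRST(A)={b}  FIRST(B)={a,b,d}
pass 3:
  A via A→B b: +{a,d}
  FIRST(S)={a,b,d}  FIRST(A)={a,b,d}  FIRST(B)={a,b,d}
pass 4: (stable)
  FIRST(S)={a,b,d}  FIRST(A)={a,b,d}  FIRST(B)={a,b,d}

FOLLOW sets:
FOLLOW(S) := {$}
pass 1:
  A→B b: FOLLOW(B) ⊇ FIRST(b) = {b}; new: +{b}
  B→S c: FOLLOW(S) ⊇ FIRST(c) = {c}; new: +{c}
  S→A: FOLLOW(A) ⊇ FOLLOW(S) ⊇ {$,c}; new: +{$,c}
  S→a B: FOLLOW(B) ⊇ FOLLOW(S) ⊇ {$,c}; new: +{$,c}
  FOLLOW(S)={$,c}  FOLLOW(A)={$,c}  FOLLOW(B)={$,b,c}
pass 2: — fixpoint
  FOLLOW(S)={$,c}  FOLLOW(A)={$,c}  FOLLOW(B)={$,b,c}

FOLLOW(S) = ["$", "c"]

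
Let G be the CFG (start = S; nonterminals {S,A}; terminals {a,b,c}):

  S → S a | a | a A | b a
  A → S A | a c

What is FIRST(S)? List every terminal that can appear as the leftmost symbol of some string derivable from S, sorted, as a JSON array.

FIRST sets, iterate to fixpoint:
round 1:
  A via A→a c: +{a}
  S via S→a: +{a}
  S via S→b a: +{b}
  FIRST(S)={a,b}  FIRST(A)={a}
round 2:
  A via A→S A: +{b}
  FIRST(S)={a,b}  FIRST(A)={a,b}
round 3: (stable)
  FIRST(S)={a,b}  FIRST(A)={a,b}

FIRST(S) = ["a", "b"]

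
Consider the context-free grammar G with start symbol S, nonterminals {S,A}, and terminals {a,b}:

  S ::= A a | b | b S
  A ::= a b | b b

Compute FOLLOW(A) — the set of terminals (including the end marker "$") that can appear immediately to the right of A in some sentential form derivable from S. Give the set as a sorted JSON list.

Compute FIRST by fixpoint:
round 1:
  A via A→a b: +{a}
  A via A→b b: +{b}
  S via S→A a: +{a,b}
  S: {a,b}  A: {a,b}
round 2: done
  S: {a,b}  A: {a,b}

FOLLOW iteration:
seed FOLLOW(S) with $
iter 1:
  S→A a: FOLLOW(A) ⊇ FIRST(a) = {a}; new: +{a}
  FOLLOW(S)={$}  FOLLOW(A)={a}
iter 2: (stable)
  FOLLOW(S)={$}  FOLLOW(A)={a}

FOLLOW(A) = ["a"]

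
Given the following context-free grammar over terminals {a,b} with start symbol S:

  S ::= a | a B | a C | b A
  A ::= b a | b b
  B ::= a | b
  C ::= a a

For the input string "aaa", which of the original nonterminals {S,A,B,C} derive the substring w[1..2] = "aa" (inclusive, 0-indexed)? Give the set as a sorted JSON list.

CNF form of G:
  S -> T0 A | T1 B | T1 C | a
  A -> T0 T0 | T0 T1
  B -> a | b
  C -> T1 T1
  T0 -> b
  T1 -> a

CYK fill (cells [i..j] with 1 ≤ i ≤ j ≤ 2 only):
  T[1,1] 'a' = {B,S,T1}  orig:{B,S}
  T[2,2] 'a' = {B,S,T1}  orig:{B,S}
  T[1,2] 'aa' = {C,S}

Original NTs in T[1,2] deriving "aa": ["C", "S"]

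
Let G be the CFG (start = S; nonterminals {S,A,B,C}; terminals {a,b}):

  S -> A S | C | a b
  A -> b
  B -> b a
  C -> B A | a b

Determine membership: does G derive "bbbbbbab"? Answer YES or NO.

CNF form of G:
  S -> A S | B A | T1 T0
  A -> b
  B -> T0 T1
  C -> B A | T1 T0
  T0 -> b
  T1 -> a

CYK table (by increasing span):
  cell(0,0) b: {A,T0}  orig:{A}
  cell(1,1) b: {A,T0}  orig:{A}
  cell(2,2) b: {A,T0}  orig:{A}
  cell(3,3) b: {A,T0}  orig:{A}
  cell(4,4) b: {A,T0}  orig:{A}
  cell(5,5) b: {A,T0}  orig:{A}
  cell(6,6) a: {T1}  orig:{}
  cell(7,7) b: {A,T0}  orig:{A}
  cell(0,1) bb: ∅
  cell(1,2) bb: ∅
  cell(2,3) bb: ∅
  cell(3,4) bb: ∅
  cell(4,5) bb: ∅
  cell(5,6) ba: {B}
  cell(6,7) ab: {C,S}
  cell(0,2) bbb: ∅
  cell(1,3) bbb: ∅
  cell(2,4) bbb: ∅
  cell(3,5) bbb: ∅
  cell(4,6) bba: ∅
  cell(5,7) bab: {C,S}
  cell(0,3) bbbb: ∅
  cell(1,4) bbbb: ∅
  cell(2,5) bbbb: ∅
  cell(3,6) bbba: ∅
  cell(4,7) bbab: {S}
  cell(0,4) bbbbb: ∅
  cell(1,5) bbbbb: ∅
  cell(2,6) bbbba: ∅
  cell(3,7) bbbab: {S}
  cell(0,5) bbbbbb: ∅
  cell(1,6) bbbbba: ∅
  cell(2,7) bbbbab: {S}
  cell(0,6) bbbbbba: ∅
  cell(1,7) bbbbbab: {S}
  cell(0,7) bbbbbbab: {S}

S ∈ T[0,7] ⇒ YES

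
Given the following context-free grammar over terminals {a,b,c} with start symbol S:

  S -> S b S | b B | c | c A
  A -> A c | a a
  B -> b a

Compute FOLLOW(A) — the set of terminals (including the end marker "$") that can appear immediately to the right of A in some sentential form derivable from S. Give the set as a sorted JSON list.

FIRST sets, iterate to fixpoint:
[1]
  A via A→a a: +{a}
  B via B→b a: +{b}
  S via S→b B: +{b}
  S via S→c: +{c}
  FIRST[S]={b,c}  FIRST[A]={a}  FIRST[B]={b}
[2] (stable)
  FIRST[S]={b,c}  FIRST[A]={a}  FIRST[B]={b}

FOLLOW sets:
seed FOLLOW(S) with $
round 1:
  A→A c: FOLLOW(A) ⊇ FIRST(c) = {c}; new: +{c}
  S→S b S: FOLLOW(S) ⊇ FIRST(b) = {b}; new: +{b}
  S→b B: FOLLOW(B) ⊇ FOLLOW(S) ⊇ {$,b}; new: +{$,b}
  S→c A: FOLLOW(A) ⊇ FOLLOW(S) ⊇ {$,b}; new: +{$,b}
  S: {$,b}  A: {$,b,c}  B: {$,b}
round 2: done
  S: {$,b}  A: {$,b,c}  B: {$,b}

FOLLOW(A) = ["$", "b", "c"]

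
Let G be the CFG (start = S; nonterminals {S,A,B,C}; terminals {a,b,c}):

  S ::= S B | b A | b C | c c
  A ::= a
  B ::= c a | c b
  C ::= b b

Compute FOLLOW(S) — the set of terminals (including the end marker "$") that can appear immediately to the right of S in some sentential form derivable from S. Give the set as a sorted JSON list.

FIRST iteration:
[1]
  A via A→a: +{a}
  B via B→c a: +{c}
  C via C→b b: +{b}
  S via S→b A: +{b}
  S via S→c c: +{c}
  S: {b,c}  A: {a}  B: {c}  C: {b}
[2] (no change)
  S: {b,c}  A: {a}  B: {c}  C: {b}

FOLLOW sets:
seed FOLLOW(S) with $
pass 1:
  S→S B: FOLLOW(S) ⊇ FIRST(B) = {c}; new: +{c}
  S→S B: FOLLOW(B) ⊇ FOLLOW(S) ⊇ {$,c}; new: +{$,c}
  S→b A: FOLLOW(A) ⊇ FOLLOW(S) ⊇ {$,c}; new: +{$,c}
  S→b C: FOLLOW(C) ⊇ FOLLOW(S) ⊇ {$,c}; new: +{$,c}
  FOLLOW[S]={$,c}  FOLLOW[A]={$,c}  FOLLOW[B]={$,c}  FOLLOW[C]={$,c}
pass 2: (no change)
  FOLLOW[S]={$,c}  FOLLOW[A]={$,c}  FOLLOW[B]={$,c}  FOLLOW[C]={$,c}

FOLLOW(S) = ["$", "c"]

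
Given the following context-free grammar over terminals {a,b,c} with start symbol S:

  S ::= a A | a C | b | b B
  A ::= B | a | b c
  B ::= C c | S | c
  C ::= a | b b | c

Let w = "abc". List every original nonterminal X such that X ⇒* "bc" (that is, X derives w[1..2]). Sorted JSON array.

CNF form of G:
  S -> T1 A | T1 C | T2 B | b
  A -> C T0 | T1 A | T1 C | T2 B | T2 T0 | a | b | c
  B -> C T0 | T1 A | T1 C | T2 B | b | c
  C -> T2 T2 | a | c
  T0 -> c
  T1 -> a
  T2 -> b

CYK table (by increasing span), restricted to cells inside w[1..2]:
  cell(1,1) b: {A,B,S,T2}  orig:{A,B,S}
  cell(2,2) c: {A,B,C,T0}  orig:{A,B,C}
  cell(1,2) bc: {A,B,S}

Original NTs in T[1,2] deriving "bc": ["A", "B", "S"]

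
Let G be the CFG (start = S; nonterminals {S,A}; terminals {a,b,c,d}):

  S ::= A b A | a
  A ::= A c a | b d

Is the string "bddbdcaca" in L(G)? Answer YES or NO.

Convert to CNF:
  S -> A X5 | a
  A -> A X4 | T2 T3
  T0 -> c
  T1 -> a
  T2 -> b
  T3 -> d
  X4 -> T0 T1
  X5 -> T2 A

CYK fill:
  [0..0]={T2}  "b"  orig:{}
  [1..1]={T3}  "d"  orig:{}
  [2..2]={T3}  "d"  orig:{}
  [3..3]={T2}  "b"  orig:{}
  [4..4]={T3}  "d"  orig:{}
  [5..5]={T0}  "c"  orig:{}
  [6..6]={S,T1}  "a"  orig:{S}
  [7..7]={T0}  "c"  orig:{}
  [8..8]={S,T1}  "a"  orig:{S}
  [0..1]={A}  "bd"
  [1..2]=∅  "dd"
  [2..3]=∅  "db"
  [3..4]={A}  "bd"
  [4..5]=∅  "dc"
  [5..6]={X4}  "ca"  orig:{}
  [6..7]=∅  "ac"
  [7..8]={X4}  "ca"  orig:{}
  [0..2]=∅  "bdd"
  [1..3]=∅  "ddb"
  [2..4]=∅  "dbd"
  [3..5]=∅  "bdc"
  [4..6]=∅  "dca"
  [5..7]=∅  "cac"
  [6..8]=∅  "aca"
  [0..3]=∅  "bddb"
  [1..4]=∅  "ddbd"
  [2..5]=∅  "dbdc"
  [3..6]={A}  "bdca"
  [4..7]=∅  "dcac"
  [5..8]=∅  "caca"
  [0..4]=∅  "bddbd"
  [1..5]=∅  "ddbdc"
  [2..6]=∅  "dbdca"
  [3..7]=∅  "bdcac"
  [4..8]=∅  "dcaca"
  [0..5]=∅  "bddbdc"
  [1..6]=∅  "ddbdca"
  [2..7]=∅  "dbdcac"
  [3..8]={A}  "bdcaca"
  [0..6]=∅  "bddbdca"
  [1..7]=∅  "ddbdcac"
  [2..8]=∅  "dbdcaca"
  [0..7]=∅  "bddbdcac"
  [1..8]=∅  "ddbdcaca"
  [0..8]=∅  "bddbdcaca"

S ∉ T[0,8] ⇒ NO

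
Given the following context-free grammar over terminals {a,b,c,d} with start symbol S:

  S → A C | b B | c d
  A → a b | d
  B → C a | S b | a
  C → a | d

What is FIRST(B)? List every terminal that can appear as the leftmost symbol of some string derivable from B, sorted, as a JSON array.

FIRST sets, iterate to fixpoint:
round 1:
  A via A→a b: +{a}
  A via A→d: +{d}
  B via B→a: +{a}
  C via C→a: +{a}
  C via C→d: +{d}
  S via S→A C: +{a,d}
  S via S→b B: +{b}
  S via S→c d: +{c}
  FIRST(S)={a,b,c,d}  FIRST(A)={a,d}  FIRST(B)={a}  FIRST(C)={a,d}
round 2:
  B via B→C a: +{d}
  B via B→S b: +{b,c}
  FIRST(S)={a,b,c,d}  FIRST(A)={a,d}  FIRST(B)={a,b,c,d}  FIRST(C)={a,d}
round 3: (no change)
  FIRST(S)={a,b,c,d}  FIRST(A)={a,d}  FIRST(B)={a,b,c,d}  FIRST(C)={a,d}

FIRST(B) = ["a", "b", "c", "d"]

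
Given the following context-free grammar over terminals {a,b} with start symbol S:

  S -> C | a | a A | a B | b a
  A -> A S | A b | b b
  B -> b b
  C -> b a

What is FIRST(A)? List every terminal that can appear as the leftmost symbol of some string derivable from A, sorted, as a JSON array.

Compute FIRST by fixpoint:
round 1:
  A via A→b b: +{b}
  B via B→b b: +{b}
  C via C→b a: +{b}
  S via S→C: +{b}
  S via S→a: +{a}
  S: {a,b}  A: {b}  B: {b}  C: {b}
round 2: (stable)
  S: {a,b}  A: {b}  B: {b}  C: {b}

FIRST(A) = ["b"]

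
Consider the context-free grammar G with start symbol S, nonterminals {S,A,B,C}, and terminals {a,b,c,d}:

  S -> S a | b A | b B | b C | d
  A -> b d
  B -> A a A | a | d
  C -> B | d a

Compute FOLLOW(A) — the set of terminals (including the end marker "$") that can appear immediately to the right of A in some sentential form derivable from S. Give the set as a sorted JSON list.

Compute FIRST by fixpoint:
pass 1:
  A via A→b d: +{b}
  B via B→A a A: +{b}
  B via B→a: +{a}
  B via B→d: +{d}
  C via C→B: +{a,b,d}
  S via S→b A: +{b}
  S via S→d: +{d}
  FIRST[S]={b,d}  FIRST[A]={b}  FIRST[B]={a,b,d}  FIRST[C]={a,b,d}
pass 2: done
  FIRST[S]={b,d}  FIRST[A]={b}  FIRST[B]={a,b,d}  FIRST[C]={a,b,d}

FOLLOW iteration:
seed FOLLOW(S) with $
iter 1:
  B→A a A: FOLLOW(A) ⊇ FIRST(a) = {a}; new: +{a}
  S→S a: FOLLOW(S) ⊇ FIRST(a) = {a}; new: +{a}
  S→b A: FOLLOW(A) ⊇ FOLLOW(S) ⊇ {$,a}; new: +{$}
  S→b B: FOLLOW(B) ⊇ FOLLOW(S) ⊇ {$,a}; new: +{$,a}
  S→b C: FOLLOW(C) ⊇ FOLLOW(S) ⊇ {$,a}; new: +{$,a}
  FOLLOW[S]={$,a}  FOLLOW[A]={$,a}  FOLLOW[B]={$,a}  FOLLOW[C]={$,a}
iter 2: (no change)
  FOLLOW[S]={$,a}  FOLLOW[A]={$,a}  FOLLOW[B]={$,a}  FOLLOW[C]={$,a}

FOLLOW(A) = ["$", "a"]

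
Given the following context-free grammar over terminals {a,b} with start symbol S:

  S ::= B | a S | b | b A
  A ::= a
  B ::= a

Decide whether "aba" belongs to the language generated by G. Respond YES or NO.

CNF form of G:
  S -> T0 S | T1 A | a | b
  A -> a
  B -> a
  T0 -> a
  T1 -> b

CYK table (by increasing span):
  cell(0,0) a: {A,B,S,T0}  orig:{A,B,S}
  cell(1,1) b: {S,T1}  orig:{S}
  cell(2,2) a: {A,B,S,T0}  orig:{A,B,S}
  cell(0,1) ab: {S}
  cell(1,2) ba: {S}
  cell(0,2) aba: {S}

S ∈ T[0,2] ⇒ YES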